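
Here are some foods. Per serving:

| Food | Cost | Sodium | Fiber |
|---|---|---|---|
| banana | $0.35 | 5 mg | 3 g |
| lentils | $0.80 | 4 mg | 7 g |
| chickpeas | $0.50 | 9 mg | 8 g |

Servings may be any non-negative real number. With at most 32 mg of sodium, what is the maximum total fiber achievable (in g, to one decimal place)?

56.0 g

Fiber per mg sodium: lentils 1.75, chickpeas 0.8889, banana 0.6.
With no serving limits, spend the whole sodium allowance on lentils: 32 mg / 4 mg × 7 g = 56.0 g.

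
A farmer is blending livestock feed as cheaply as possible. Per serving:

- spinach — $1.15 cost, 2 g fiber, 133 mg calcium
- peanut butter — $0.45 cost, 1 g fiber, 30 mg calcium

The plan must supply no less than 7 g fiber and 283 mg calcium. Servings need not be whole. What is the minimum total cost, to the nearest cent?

An LP optimum is at a vertex; with two nutrient constraints at most two foods are used. Check each candidate.
spinach only: max(7/2, 283/133) = 3.5 servings → $4.03.
peanut butter only: max(7/1, 283/30) = 9.433 servings → $4.25.
spinach + peanut butter with both tight: 1 serving and 5 servings → $3.40.
Cheapest feasible corner: $3.40.

$3.40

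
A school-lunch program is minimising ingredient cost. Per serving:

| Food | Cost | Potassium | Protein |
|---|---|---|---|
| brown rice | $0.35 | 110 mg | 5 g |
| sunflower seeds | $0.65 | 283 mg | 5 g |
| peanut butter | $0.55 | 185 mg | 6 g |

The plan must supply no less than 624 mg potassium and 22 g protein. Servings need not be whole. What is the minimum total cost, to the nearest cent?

Two binding constraints pin down two serving amounts, so the optimal mix uses at most two foods. The candidates are each food alone (scaled to the tighter of potassium/protein) and each pair with both constraints tight.
brown rice only: max(624/110, 22/5) = 5.673 servings → $1.99.
sunflower seeds only: max(624/283, 22/5) = 4.4 servings → $2.86.
peanut butter only: max(624/185, 22/6) = 3.667 servings → $2.02.
brown rice + sunflower seeds with both tight: 3.591 servings and 0.8092 servings → $1.78.
brown rice + peanut butter with both tight: 1.23 servings and 2.642 servings → $1.88.
sunflower seeds + peanut butter: the both-tight solution has a negative serving — not a feasible corner.
Cheapest feasible corner: $1.78.

$1.78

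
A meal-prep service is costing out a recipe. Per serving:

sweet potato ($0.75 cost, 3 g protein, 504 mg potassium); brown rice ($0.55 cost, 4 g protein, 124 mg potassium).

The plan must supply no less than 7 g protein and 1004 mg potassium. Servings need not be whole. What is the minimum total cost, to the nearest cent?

A basic optimal solution has at most two foods positive. Try each food alone and each pair with both targets met exactly.
sweet potato only: max(7/3, 1004/504) = 2.333 servings → $1.75.
brown rice only: max(7/4, 1004/124) = 8.097 servings → $4.45.
sweet potato + brown rice with both tight: 1.915 servings and 0.3139 servings → $1.61.
Cheapest feasible corner: $1.61.

$1.61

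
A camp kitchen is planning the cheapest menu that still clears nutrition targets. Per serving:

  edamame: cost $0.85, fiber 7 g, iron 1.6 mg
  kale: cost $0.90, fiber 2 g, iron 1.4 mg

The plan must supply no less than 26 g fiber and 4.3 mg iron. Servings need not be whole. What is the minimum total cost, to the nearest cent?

Compare the cost at each extreme point of the feasible region.
edamame only: max(26/7, 4.3/1.6) = 3.714 servings → $3.16.
kale only: max(26/2, 4.3/1.4) = 13 servings → $11.70.
edamame + kale with both targets exact would need a negative amount; discard.
The minimum over all feasible corners is $3.16.

$3.16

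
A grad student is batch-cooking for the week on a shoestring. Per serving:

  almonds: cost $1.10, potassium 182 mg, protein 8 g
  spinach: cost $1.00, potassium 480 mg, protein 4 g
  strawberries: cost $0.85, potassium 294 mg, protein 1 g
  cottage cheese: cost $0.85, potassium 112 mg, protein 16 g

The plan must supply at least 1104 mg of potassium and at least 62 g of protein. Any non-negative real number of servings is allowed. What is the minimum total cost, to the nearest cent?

$4.46

Compare the cost at each extreme point of the feasible region.
almonds only: max(1104/182, 62/8) = 7.75 servings → $8.53.
spinach only: max(1104/480, 62/4) = 15.5 servings → $15.50.
strawberries only: max(1104/294, 62/1) = 62 servings → $52.70.
cottage cheese only: max(1104/112, 62/16) = 9.857 servings → $8.38.
almonds + spinach: intersection lies outside the first quadrant.
almonds + strawberries: intersection lies outside the first quadrant.
almonds + cottage cheese with both tight: 5.317 servings and 1.216 servings → $6.88.
spinach + strawberries with both targets exact would need a negative amount; discard.
spinach + cottage cheese with both tight: 1.482 servings and 3.504 servings → $4.46.
strawberries + cottage cheese with both tight: 2.334 servings and 3.729 servings → $5.15.
So the least-cost plan costs $4.46.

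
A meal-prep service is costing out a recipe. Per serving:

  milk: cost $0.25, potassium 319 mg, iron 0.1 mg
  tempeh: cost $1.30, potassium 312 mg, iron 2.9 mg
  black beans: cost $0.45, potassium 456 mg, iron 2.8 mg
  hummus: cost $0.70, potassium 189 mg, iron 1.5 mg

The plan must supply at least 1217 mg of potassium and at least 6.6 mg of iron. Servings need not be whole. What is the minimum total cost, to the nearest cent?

$1.17

Check every corner: each single food scaled to meet both minima, and each pair solved so both constraints bind.
milk only: max(1217/319, 6.6/0.1) = 66 servings → $16.50.
tempeh only: max(1217/312, 6.6/2.9) = 3.901 servings → $5.07.
black beans only: max(1217/456, 6.6/2.8) = 2.669 servings → $1.20.
hummus only: max(1217/189, 6.6/1.5) = 6.439 servings → $4.51.
milk + tempeh with both tight: 1.645 servings and 2.219 servings → $3.30.
milk + black beans with both tight: 0.4696 servings and 2.34 servings → $1.17.
milk + hummus with both tight: 1.258 servings and 4.316 servings → $3.34.
tempeh + black beans with both targets exact would need a negative amount; discard.
tempeh + hummus with both targets exact would need a negative amount; discard.
black beans + hummus: the both-tight solution has a negative serving — not a feasible corner.
So the least-cost plan costs $1.17.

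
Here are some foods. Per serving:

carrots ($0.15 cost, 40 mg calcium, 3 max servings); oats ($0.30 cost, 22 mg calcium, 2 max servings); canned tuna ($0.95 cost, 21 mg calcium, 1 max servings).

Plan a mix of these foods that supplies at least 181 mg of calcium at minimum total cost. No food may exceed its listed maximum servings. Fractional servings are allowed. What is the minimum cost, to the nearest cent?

Cost per mg of calcium: carrots $0.0037, oats $0.0136, canned tuna $0.0452.
Take 3 servings of carrots: +120.0 mg calcium for $0.45 (total $0.45, still need 61.0 mg).
Take 2 servings of oats: +44.0 mg calcium for $0.60 (total $1.05, still need 17.0 mg).
Take 0.8095 servings of canned tuna: +17.0 mg calcium for $0.77 (total $1.82, still need 0.0 mg).
Filling from the cheapest source first is optimal under one linear minimum: $1.82.

$1.82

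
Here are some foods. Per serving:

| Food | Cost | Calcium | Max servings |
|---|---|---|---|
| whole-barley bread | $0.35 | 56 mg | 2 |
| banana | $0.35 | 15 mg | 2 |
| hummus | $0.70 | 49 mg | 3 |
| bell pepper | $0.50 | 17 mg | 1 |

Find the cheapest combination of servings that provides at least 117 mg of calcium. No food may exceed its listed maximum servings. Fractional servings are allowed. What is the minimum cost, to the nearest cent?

$0.77

Cost per mg of calcium: whole-barley bread $0.0063, hummus $0.0143, banana $0.0233, bell pepper $0.0294.
Take 2 servings of whole-barley bread: +112.0 mg calcium for $0.70 (total $0.70, still need 5.0 mg).
Take 0.102 servings of hummus: +5.0 mg calcium for $0.07 (total $0.77, still need 0.0 mg).
Greedy by cheapest-per-mg is optimal for a single linear constraint, so the minimum cost is $0.77.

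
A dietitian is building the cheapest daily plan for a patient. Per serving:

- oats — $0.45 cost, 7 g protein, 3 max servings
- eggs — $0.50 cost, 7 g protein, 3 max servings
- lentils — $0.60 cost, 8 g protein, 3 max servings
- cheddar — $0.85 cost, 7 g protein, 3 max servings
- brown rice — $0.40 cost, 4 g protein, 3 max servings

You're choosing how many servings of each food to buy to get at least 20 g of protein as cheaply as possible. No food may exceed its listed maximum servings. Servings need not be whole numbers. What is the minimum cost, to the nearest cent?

Cost per g of protein: oats $0.0643, eggs $0.0714, lentils $0.0750, brown rice $0.1000, cheddar $0.1214.
Take 2.857 servings of oats: +20.0 g protein for $1.29 (total $1.29, still need 0.0 g).
Greedy by cheapest-per-g is optimal for a single linear constraint, so the minimum cost is $1.29.

$1.29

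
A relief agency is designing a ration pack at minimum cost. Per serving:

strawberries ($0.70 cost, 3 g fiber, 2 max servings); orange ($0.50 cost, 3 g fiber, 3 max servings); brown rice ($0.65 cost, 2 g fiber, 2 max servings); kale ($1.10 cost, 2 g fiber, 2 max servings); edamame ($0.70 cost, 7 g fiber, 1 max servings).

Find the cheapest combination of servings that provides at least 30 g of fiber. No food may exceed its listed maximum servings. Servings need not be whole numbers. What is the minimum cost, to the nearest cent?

$7.10

Cost per g of fiber: edamame $0.1000, orange $0.1667, strawberries $0.2333, brown rice $0.3250, kale $0.5500.
Take 1 serving of edamame: +7.0 g fiber for $0.70 (total $0.70, still need 23.0 g).
Take 3 servings of orange: +9.0 g fiber for $1.50 (total $2.20, still need 14.0 g).
Take 2 servings of strawberries: +6.0 g fiber for $1.40 (total $3.60, still need 8.0 g).
Take 2 servings of brown rice: +4.0 g fiber for $1.30 (total $4.90, still need 4.0 g).
Take 2 servings of kale: +4.0 g fiber for $2.20 (total $7.10, still need 0.0 g).
Filling from the cheapest source first is optimal under one linear minimum: $7.10.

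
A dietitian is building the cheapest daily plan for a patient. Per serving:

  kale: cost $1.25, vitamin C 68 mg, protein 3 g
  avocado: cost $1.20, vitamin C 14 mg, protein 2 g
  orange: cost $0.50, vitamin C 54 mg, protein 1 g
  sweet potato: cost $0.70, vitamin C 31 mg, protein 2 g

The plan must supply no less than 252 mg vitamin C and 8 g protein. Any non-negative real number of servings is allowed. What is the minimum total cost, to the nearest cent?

$3.30

The cheapest plan sits at a corner of the feasible region — with two constraints it uses at most two foods.
kale only: max(252/68, 8/3) = 3.706 servings → $4.63.
avocado only: max(252/14, 8/2) = 18 servings → $21.60.
orange only: max(252/54, 8/1) = 8 servings → $4.00.
sweet potato only: max(252/31, 8/2) = 8.129 servings → $5.69.
kale + avocado with both targets exact would need a negative amount; discard.
kale + orange with both tight: 1.915 servings and 2.255 servings → $3.52.
kale + sweet potato: the both-tight solution has a negative serving — not a feasible corner.
avocado + orange with both tight: 1.915 servings and 4.17 servings → $4.38.
avocado + sweet potato with both targets exact would need a negative amount; discard.
orange + sweet potato with both tight: 3.325 servings and 2.338 servings → $3.30.
Cheapest feasible corner: $3.30.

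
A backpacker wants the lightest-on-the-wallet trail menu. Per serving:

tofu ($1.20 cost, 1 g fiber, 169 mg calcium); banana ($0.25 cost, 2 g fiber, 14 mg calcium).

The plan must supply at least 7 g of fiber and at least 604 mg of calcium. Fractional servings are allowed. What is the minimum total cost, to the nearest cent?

$4.56

Check every corner: each single food scaled to meet both minima, and each pair solved so both constraints bind.
tofu only: max(7/1, 604/169) = 7 servings → $8.40.
banana only: max(7/2, 604/14) = 43.14 servings → $10.79.
tofu + banana with both tight: 3.426 servings and 1.787 servings → $4.56.
The minimum over all feasible corners is $4.56.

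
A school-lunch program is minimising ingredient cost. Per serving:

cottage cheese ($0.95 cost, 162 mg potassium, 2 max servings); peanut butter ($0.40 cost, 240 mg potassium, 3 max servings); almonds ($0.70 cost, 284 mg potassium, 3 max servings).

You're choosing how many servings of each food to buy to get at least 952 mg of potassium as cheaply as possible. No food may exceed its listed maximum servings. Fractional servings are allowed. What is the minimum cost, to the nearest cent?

$1.77

Cost per mg of potassium: peanut butter $0.0017, almonds $0.0025, cottage cheese $0.0059.
Take 3 servings of peanut butter: +720.0 mg potassium for $1.20 (total $1.20, still need 232.0 mg).
Take 0.8169 servings of almonds: +232.0 mg potassium for $0.57 (total $1.77, still need 0.0 mg).
Filling from the cheapest source first is optimal under one linear minimum: $1.77.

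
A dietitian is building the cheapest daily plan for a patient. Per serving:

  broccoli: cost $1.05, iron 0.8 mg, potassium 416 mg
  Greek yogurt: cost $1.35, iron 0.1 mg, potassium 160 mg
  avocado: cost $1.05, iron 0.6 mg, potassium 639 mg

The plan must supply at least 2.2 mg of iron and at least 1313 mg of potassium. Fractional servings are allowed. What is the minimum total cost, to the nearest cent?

At the optimum either one food covers both requirements or two foods hit both targets exactly; no other combination can be cheaper.
broccoli only: max(2.2/0.8, 1313/416) = 3.156 servings → $3.31.
Greek yogurt only: max(2.2/0.1, 1313/160) = 22 servings → $29.70.
avocado only: max(2.2/0.6, 1313/639) = 3.667 servings → $3.85.
broccoli + Greek yogurt with both tight: 2.554 servings and 1.565 servings → $4.79.
broccoli + avocado with both tight: 2.362 servings and 0.5168 servings → $3.02.
Greek yogurt + avocado with both targets exact would need a negative amount; discard.
So the least-cost plan costs $3.02.

$3.02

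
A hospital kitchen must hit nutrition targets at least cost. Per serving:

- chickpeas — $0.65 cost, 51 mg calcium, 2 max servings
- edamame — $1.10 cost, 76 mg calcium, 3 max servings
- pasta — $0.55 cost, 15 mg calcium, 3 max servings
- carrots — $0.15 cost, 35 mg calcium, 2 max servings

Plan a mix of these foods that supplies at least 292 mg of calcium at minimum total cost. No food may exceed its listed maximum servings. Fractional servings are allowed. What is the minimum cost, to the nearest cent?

Cost per mg of calcium: carrots $0.0043, chickpeas $0.0127, edamame $0.0145, pasta $0.0367.
Take 2 servings of carrots: +70.0 mg calcium for $0.30 (total $0.30, still need 222.0 mg).
Take 2 servings of chickpeas: +102.0 mg calcium for $1.30 (total $1.60, still need 120.0 mg).
Take 1.579 servings of edamame: +120.0 mg calcium for $1.74 (total $3.34, still need 0.0 mg).
Filling from the cheapest source first is optimal under one linear minimum: $3.34.

$3.34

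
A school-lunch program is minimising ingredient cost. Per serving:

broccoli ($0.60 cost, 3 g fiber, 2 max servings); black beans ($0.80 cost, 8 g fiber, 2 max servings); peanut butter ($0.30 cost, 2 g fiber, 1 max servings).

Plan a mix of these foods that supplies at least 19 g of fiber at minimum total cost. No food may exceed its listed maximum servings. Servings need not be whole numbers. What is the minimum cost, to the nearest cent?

Cost per g of fiber: black beans $0.1000, peanut butter $0.1500, broccoli $0.2000.
Take 2 servings of black beans: +16.0 g fiber for $1.60 (total $1.60, still need 3.0 g).
Take 1 serving of peanut butter: +2.0 g fiber for $0.30 (total $1.90, still need 1.0 g).
Take 0.3333 servings of broccoli: +1.0 g fiber for $0.20 (total $2.10, still need 0.0 g).
Filling from the cheapest source first is optimal under one linear minimum: $2.10.

$2.10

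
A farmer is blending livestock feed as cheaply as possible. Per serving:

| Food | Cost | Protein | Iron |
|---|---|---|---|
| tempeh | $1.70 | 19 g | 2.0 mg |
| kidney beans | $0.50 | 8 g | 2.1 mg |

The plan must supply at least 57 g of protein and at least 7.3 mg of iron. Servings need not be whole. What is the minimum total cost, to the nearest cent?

tempeh only: max(57/19, 7.3/2.0) = 3.65 servings → $6.21.
kidney beans only: max(57/8, 7.3/2.1) = 7.125 servings → $3.56.
tempeh + kidney beans with both tight: 2.565 servings and 1.033 servings → $4.88.
The minimum over all feasible corners is $3.56.

$3.56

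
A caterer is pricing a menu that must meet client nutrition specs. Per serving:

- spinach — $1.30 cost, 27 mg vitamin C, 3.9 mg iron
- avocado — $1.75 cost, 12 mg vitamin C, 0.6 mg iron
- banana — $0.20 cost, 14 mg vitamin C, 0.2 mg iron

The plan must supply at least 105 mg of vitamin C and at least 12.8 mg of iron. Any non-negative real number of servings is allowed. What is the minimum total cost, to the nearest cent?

$4.44

This is a tiny linear program; its minimum lies at a vertex of the feasible set. List the vertices and price them.
spinach only: max(105/27, 12.8/3.9) = 3.889 servings → $5.06.
avocado only: max(105/12, 12.8/0.6) = 21.33 servings → $37.33.
banana only: max(105/14, 12.8/0.2) = 64 servings → $12.80.
spinach + avocado with both tight: 2.961 servings and 2.088 servings → $7.50.
spinach + banana with both tight: 3.215 servings and 1.299 servings → $4.44.
avocado + banana with both targets exact would need a negative amount; discard.
So the least-cost plan costs $4.44.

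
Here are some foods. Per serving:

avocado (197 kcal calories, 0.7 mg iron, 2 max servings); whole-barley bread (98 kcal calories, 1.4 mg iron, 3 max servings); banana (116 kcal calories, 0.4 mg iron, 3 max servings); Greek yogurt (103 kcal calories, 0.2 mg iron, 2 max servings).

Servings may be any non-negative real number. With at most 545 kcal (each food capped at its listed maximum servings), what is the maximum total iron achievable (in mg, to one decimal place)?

5.1 mg

Iron per kcal: whole-barley bread 0.01429, avocado 0.003553, banana 0.003448, Greek yogurt 0.001942.
Take 3 servings of whole-barley bread: uses 294 kcal, +4.2 mg iron (running total 4.2 mg).
Take 1.274 servings of avocado: uses 251 kcal, +0.9 mg iron (running total 5.1 mg).
Filling greedily by iron-per-kcal is optimal for one linear limit, giving 5.1 mg.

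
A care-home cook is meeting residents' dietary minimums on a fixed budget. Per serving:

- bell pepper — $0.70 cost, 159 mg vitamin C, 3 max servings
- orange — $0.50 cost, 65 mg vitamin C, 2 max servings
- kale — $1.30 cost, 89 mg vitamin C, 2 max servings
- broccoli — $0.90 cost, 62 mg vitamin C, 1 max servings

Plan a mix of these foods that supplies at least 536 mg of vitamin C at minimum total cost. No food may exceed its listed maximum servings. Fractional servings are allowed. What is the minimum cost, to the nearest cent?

Cost per mg of vitamin C: bell pepper $0.0044, orange $0.0077, broccoli $0.0145, kale $0.0146.
Take 3 servings of bell pepper: +477.0 mg vitamin C for $2.10 (total $2.10, still need 59.0 mg).
Take 0.9077 servings of orange: +59.0 mg vitamin C for $0.45 (total $2.55, still need 0.0 mg).
Filling from the cheapest source first is optimal under one linear minimum: $2.55.

$2.55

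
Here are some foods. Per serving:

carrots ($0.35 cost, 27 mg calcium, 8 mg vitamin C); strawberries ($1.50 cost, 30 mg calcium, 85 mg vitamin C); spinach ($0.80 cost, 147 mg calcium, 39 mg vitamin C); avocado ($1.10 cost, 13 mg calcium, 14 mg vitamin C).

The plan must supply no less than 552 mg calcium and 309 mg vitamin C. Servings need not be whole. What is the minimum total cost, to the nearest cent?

$5.82

The cheapest plan sits at a corner of the feasible region — with two constraints it uses at most two foods.
carrots only: max(552/27, 309/8) = 38.62 servings → $13.52.
strawberries only: max(552/30, 309/85) = 18.4 servings → $27.60.
spinach only: max(552/147, 309/39) = 7.923 servings → $6.34.
avocado only: max(552/13, 309/14) = 42.46 servings → $46.71.
carrots + strawberries with both tight: 18.32 servings and 1.911 servings → $9.28.
carrots + spinach: the both-tight solution has a negative serving — not a feasible corner.
carrots + avocado with both tight: 13.54 servings and 14.33 servings → $20.51.
strawberries + spinach with both tight: 2.11 servings and 3.325 servings → $5.82.
strawberries + avocado: the both-tight solution has a negative serving — not a feasible corner.
spinach + avocado with both tight: 2.393 servings and 15.41 servings → $18.86.
The minimum over all feasible corners is $5.82.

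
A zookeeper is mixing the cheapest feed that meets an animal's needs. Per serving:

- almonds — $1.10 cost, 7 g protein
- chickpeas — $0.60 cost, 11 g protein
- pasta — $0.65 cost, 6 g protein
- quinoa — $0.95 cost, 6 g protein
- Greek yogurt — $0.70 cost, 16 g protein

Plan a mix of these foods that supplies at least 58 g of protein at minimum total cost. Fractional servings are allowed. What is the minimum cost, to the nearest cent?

$2.54

Cost per g of protein: Greek yogurt $0.0437, chickpeas $0.0545, pasta $0.1083, almonds $0.1571, quinoa $0.1583.
With no serving limits, use only Greek yogurt: 58 g / 16 g = 3.625 servings × $0.70 = $2.54.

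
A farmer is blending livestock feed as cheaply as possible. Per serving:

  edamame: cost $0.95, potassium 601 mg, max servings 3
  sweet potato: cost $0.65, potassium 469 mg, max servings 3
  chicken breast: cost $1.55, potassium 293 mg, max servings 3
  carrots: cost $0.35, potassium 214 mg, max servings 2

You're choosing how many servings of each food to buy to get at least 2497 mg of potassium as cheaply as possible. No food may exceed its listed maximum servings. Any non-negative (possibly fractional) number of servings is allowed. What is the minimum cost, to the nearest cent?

$3.67

Cost per mg of potassium: sweet potato $0.0014, edamame $0.0016, carrots $0.0016, chicken breast $0.0053.
Take 3 servings of sweet potato: +1407.0 mg potassium for $1.95 (total $1.95, still need 1090.0 mg).
Take 1.814 servings of edamame: +1090.0 mg potassium for $1.72 (total $3.67, still need 0.0 mg).
Filling from the cheapest source first is optimal under one linear minimum: $3.67.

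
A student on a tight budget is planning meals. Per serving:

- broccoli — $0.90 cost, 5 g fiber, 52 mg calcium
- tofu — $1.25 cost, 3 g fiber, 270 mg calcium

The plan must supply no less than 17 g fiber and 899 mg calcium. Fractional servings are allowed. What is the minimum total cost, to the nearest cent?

$5.21

Check every corner: each single food scaled to meet both minima, and each pair solved so both constraints bind.
broccoli only: max(17/5, 899/52) = 17.29 servings → $15.56.
tofu only: max(17/3, 899/270) = 5.667 servings → $7.08.
broccoli + tofu with both tight: 1.585 servings and 3.024 servings → $5.21.
Cheapest feasible corner: $5.21.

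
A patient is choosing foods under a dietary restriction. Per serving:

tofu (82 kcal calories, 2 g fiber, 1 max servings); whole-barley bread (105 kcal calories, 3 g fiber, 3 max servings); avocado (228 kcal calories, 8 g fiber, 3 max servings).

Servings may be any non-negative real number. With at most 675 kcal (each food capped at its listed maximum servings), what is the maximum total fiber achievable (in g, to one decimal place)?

23.7 g

Fiber per kcal: avocado 0.03509, whole-barley bread 0.02857, tofu 0.02439.
Take 2.961 servings of avocado: uses 675 kcal, +23.7 g fiber (running total 23.7 g).
Filling greedily by fiber-per-kcal is optimal for one linear limit, giving 23.7 g.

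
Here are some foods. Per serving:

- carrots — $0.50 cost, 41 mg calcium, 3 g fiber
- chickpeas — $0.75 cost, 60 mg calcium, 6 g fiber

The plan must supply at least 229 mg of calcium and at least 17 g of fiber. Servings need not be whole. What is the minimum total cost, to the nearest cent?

carrots only: max(229/41, 17/3) = 5.667 servings → $2.83.
chickpeas only: max(229/60, 17/6) = 3.817 servings → $2.86.
carrots + chickpeas with both tight: 5.364 servings and 0.1515 servings → $2.80.
Cheapest feasible corner: $2.80.

$2.80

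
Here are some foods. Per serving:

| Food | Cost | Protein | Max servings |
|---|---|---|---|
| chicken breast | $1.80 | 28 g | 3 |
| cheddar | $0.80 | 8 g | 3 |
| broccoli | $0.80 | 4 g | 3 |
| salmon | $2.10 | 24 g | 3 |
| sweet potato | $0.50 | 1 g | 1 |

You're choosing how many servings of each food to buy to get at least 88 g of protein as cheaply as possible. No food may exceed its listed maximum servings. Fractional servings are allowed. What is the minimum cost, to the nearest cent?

Cost per g of protein: chicken breast $0.0643, salmon $0.0875, cheddar $0.1000, broccoli $0.2000, sweet potato $0.5000.
Take 3 servings of chicken breast: +84.0 g protein for $5.40 (total $5.40, still need 4.0 g).
Take 0.1667 servings of salmon: +4.0 g protein for $0.35 (total $5.75, still need 0.0 g).
Greedy by cheapest-per-g is optimal for a single linear constraint, so the minimum cost is $5.75.

$5.75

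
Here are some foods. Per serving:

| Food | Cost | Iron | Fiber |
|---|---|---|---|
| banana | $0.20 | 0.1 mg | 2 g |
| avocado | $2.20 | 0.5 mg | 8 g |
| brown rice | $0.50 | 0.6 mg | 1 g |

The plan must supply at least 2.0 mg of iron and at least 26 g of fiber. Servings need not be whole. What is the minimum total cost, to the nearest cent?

$3.11

Check every corner: each single food scaled to meet both minima, and each pair solved so both constraints bind.
banana only: max(2.0/0.1, 26/2) = 20 servings → $4.00.
avocado only: max(2.0/0.5, 26/8) = 4 servings → $8.80.
brown rice only: max(2.0/0.6, 26/1) = 26 servings → $13.00.
banana + avocado with both targets exact would need a negative amount; discard.
banana + brown rice with both tight: 12.36 servings and 1.273 servings → $3.11.
avocado + brown rice with both tight: 3.163 servings and 0.6977 servings → $7.31.
Cheapest feasible corner: $3.11.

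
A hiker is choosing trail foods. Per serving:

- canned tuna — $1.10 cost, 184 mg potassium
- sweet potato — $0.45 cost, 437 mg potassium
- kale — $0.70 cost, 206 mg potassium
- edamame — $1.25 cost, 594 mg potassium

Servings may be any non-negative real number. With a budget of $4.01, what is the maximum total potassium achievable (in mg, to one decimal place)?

Potassium per dollar: sweet potato 971.1, edamame 475.2, kale 294.3, canned tuna 167.3.
With no serving limits, spend the whole cost allowance on sweet potato: $4.01 / $0.45 × 437 mg = 3894.2 mg.

3894.2 mg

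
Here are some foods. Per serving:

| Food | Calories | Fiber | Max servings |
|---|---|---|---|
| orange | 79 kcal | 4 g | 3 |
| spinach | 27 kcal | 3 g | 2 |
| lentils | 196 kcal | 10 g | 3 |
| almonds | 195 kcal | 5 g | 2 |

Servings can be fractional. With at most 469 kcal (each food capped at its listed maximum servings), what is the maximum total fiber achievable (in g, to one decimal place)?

Fiber per kcal: spinach 0.1111, lentils 0.05102, orange 0.05063, almonds 0.02564.
Take 2 servings of spinach: uses 54 kcal, +6.0 g fiber (running total 6.0 g).
Take 2.117 servings of lentils: uses 415 kcal, +21.2 g fiber (running total 27.2 g).
Greedy by best ratio exhausts the calories allowance optimally: 27.2 g.

27.2 g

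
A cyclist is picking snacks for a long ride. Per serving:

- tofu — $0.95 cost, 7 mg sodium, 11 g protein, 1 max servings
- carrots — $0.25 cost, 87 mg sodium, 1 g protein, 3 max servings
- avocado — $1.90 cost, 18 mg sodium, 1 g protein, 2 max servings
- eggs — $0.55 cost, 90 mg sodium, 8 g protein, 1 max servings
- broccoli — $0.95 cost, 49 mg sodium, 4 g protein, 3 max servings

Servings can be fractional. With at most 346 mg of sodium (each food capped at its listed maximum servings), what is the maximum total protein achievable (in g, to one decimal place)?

33.8 g

Protein per mg sodium: tofu 1.571, eggs 0.08889, broccoli 0.08163, avocado 0.05556, carrots 0.01149.
Take 1 serving of tofu: uses 7 mg sodium, +11.0 g protein (running total 11.0 g).
Take 1 serving of eggs: uses 90 mg sodium, +8.0 g protein (running total 19.0 g).
Take 3 servings of broccoli: uses 147 mg sodium, +12.0 g protein (running total 31.0 g).
Take 2 servings of avocado: uses 36 mg sodium, +2.0 g protein (running total 33.0 g).
Take 0.7586 servings of carrots: uses 66 mg sodium, +0.8 g protein (running total 33.8 g).
Filling greedily by protein-per-mg sodium is optimal for one linear limit, giving 33.8 g.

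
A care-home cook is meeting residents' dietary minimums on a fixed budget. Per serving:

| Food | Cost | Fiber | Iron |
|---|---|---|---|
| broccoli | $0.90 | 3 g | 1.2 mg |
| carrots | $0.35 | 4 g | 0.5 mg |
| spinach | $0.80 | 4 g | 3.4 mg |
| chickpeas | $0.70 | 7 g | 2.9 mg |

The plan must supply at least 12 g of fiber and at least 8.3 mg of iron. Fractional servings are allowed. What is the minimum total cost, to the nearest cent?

Check every corner: each single food scaled to meet both minima, and each pair solved so both constraints bind.
broccoli only: max(12/3, 8.3/1.2) = 6.917 servings → $6.22.
carrots only: max(12/4, 8.3/0.5) = 16.6 servings → $5.81.
spinach only: max(12/4, 8.3/3.4) = 3 servings → $2.40.
chickpeas only: max(12/7, 8.3/2.9) = 2.862 servings → $2.00.
broccoli + carrots with both targets exact would need a negative amount; discard.
broccoli + spinach with both tight: 1.407 servings and 1.944 servings → $2.82.
broccoli + chickpeas: the both-tight solution has a negative serving — not a feasible corner.
carrots + spinach with both tight: 0.6552 servings and 2.345 servings → $2.11.
carrots + chickpeas with both targets exact would need a negative amount; discard.
spinach + chickpeas with both tight: 1.91 servings and 0.623 servings → $1.96.
The minimum over all feasible corners is $1.96.

$1.96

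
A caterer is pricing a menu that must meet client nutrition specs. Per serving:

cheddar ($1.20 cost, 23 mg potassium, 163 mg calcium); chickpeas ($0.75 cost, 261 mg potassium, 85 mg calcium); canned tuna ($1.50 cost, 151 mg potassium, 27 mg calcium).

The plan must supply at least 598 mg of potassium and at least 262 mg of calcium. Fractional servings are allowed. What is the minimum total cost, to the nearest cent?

$2.21

For a min-cost LP with two ≥-constraints, a basic feasible solution has at most two positive variables.
cheddar only: max(598/23, 262/163) = 26 servings → $31.20.
chickpeas only: max(598/261, 262/85) = 3.082 servings → $2.31.
canned tuna only: max(598/151, 262/27) = 9.704 servings → $14.56.
cheddar + chickpeas with both tight: 0.4324 servings and 2.253 servings → $2.21.
cheddar + canned tuna with both tight: 0.976 servings and 3.812 servings → $6.89.
chickpeas + canned tuna: the both-tight solution has a negative serving — not a feasible corner.
So the least-cost plan costs $2.21.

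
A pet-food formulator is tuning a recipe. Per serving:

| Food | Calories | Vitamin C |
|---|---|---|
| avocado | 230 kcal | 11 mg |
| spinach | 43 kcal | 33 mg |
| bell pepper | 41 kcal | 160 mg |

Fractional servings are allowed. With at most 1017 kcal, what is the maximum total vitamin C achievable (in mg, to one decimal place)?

3968.8 mg

Vitamin C per kcal: bell pepper 3.902, spinach 0.7674, avocado 0.04783.
With no serving limits, spend the whole calories allowance on bell pepper: 1017 kcal / 41 kcal × 160 mg = 3968.8 mg.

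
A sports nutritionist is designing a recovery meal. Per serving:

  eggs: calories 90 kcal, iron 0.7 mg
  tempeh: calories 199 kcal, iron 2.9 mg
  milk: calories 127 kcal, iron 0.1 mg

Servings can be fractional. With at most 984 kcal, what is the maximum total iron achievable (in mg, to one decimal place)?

14.3 mg

Iron per kcal: tempeh 0.01457, eggs 0.007778, milk 0.0007874.
With no serving limits, spend the whole calories allowance on tempeh: 984 kcal / 199 kcal × 2.9 mg = 14.3 mg.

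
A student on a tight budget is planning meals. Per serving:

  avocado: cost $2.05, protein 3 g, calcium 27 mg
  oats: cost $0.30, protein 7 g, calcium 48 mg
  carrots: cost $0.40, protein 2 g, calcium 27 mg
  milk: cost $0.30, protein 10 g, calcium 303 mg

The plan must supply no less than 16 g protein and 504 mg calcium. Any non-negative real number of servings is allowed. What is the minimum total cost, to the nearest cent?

$0.50

This is a tiny linear program; its minimum lies at a vertex of the feasible set. List the vertices and price them.
avocado only: max(16/3, 504/27) = 18.67 servings → $38.27.
oats only: max(16/7, 504/48) = 10.5 servings → $3.15.
carrots only: max(16/2, 504/27) = 18.67 servings → $7.47.
milk only: max(16/10, 504/303) = 1.663 servings → $0.50.
avocado + oats: the both-tight solution has a negative serving — not a feasible corner.
avocado + carrots: intersection lies outside the first quadrant.
avocado + milk: the both-tight solution has a negative serving — not a feasible corner.
oats + carrots with both targets exact would need a negative amount; discard.
oats + milk: the both-tight solution has a negative serving — not a feasible corner.
carrots + milk with both targets exact would need a negative amount; discard.
Cheapest feasible corner: $0.50.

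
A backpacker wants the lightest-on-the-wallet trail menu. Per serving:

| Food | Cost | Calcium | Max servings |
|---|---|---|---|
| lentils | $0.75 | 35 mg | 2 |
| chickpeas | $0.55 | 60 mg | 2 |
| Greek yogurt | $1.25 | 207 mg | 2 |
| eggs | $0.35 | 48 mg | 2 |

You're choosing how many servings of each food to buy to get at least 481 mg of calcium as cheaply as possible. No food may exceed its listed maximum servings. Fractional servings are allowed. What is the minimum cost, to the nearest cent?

Cost per mg of calcium: Greek yogurt $0.0060, eggs $0.0073, chickpeas $0.0092, lentils $0.0214.
Take 2 servings of Greek yogurt: +414.0 mg calcium for $2.50 (total $2.50, still need 67.0 mg).
Take 1.396 servings of eggs: +67.0 mg calcium for $0.49 (total $2.99, still need 0.0 mg).
Filling from the cheapest source first is optimal under one linear minimum: $2.99.

$2.99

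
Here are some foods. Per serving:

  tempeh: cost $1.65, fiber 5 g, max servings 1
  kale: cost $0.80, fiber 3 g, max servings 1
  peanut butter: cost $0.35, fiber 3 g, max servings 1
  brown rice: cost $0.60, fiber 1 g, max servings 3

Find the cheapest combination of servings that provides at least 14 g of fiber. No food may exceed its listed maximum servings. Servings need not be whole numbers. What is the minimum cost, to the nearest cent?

$4.60

Cost per g of fiber: peanut butter $0.1167, kale $0.2667, tempeh $0.3300, brown rice $0.6000.
Take 1 serving of peanut butter: +3.0 g fiber for $0.35 (total $0.35, still need 11.0 g).
Take 1 serving of kale: +3.0 g fiber for $0.80 (total $1.15, still need 8.0 g).
Take 1 serving of tempeh: +5.0 g fiber for $1.65 (total $2.80, still need 3.0 g).
Take 3 servings of brown rice: +3.0 g fiber for $1.80 (total $4.60, still need 0.0 g).
Greedy by cheapest-per-g is optimal for a single linear constraint, so the minimum cost is $4.60.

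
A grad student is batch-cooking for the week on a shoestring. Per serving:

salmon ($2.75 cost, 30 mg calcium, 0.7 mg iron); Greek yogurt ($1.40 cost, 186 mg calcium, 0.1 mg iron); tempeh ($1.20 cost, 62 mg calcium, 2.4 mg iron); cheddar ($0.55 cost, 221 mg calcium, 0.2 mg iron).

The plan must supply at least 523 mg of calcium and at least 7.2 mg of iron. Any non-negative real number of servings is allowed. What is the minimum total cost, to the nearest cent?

$4.30

A basic optimal solution has at most two foods positive. Try each food alone and each pair with both targets met exactly.
salmon only: max(523/30, 7.2/0.7) = 17.43 servings → $47.94.
Greek yogurt only: max(523/186, 7.2/0.1) = 72 servings → $100.80.
tempeh only: max(523/62, 7.2/2.4) = 8.435 servings → $10.12.
cheddar only: max(523/221, 7.2/0.2) = 36 servings → $19.80.
salmon + Greek yogurt with both tight: 10.12 servings and 1.18 servings → $29.47.
salmon + tempeh: the both-tight solution has a negative serving — not a feasible corner.
salmon + cheddar with both tight: 9.997 servings and 1.009 servings → $28.05.
Greek yogurt + tempeh with both tight: 1.837 servings and 2.923 servings → $6.08.
Greek yogurt + cheddar with both targets exact would need a negative amount; discard.
tempeh + cheddar with both tight: 2.87 servings and 1.561 servings → $4.30.
The minimum over all feasible corners is $4.30.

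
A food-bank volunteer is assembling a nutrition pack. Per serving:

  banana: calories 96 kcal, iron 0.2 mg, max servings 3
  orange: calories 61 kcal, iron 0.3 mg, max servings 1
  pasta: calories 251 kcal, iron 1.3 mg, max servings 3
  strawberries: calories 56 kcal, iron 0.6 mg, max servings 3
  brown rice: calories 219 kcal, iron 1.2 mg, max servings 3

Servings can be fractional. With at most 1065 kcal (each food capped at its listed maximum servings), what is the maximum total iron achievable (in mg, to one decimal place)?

6.6 mg

Iron per kcal: strawberries 0.01071, brown rice 0.005479, pasta 0.005179, orange 0.004918, banana 0.002083.
Take 3 servings of strawberries: uses 168 kcal, +1.8 mg iron (running total 1.8 mg).
Take 3 servings of brown rice: uses 657 kcal, +3.6 mg iron (running total 5.4 mg).
Take 0.9562 servings of pasta: uses 240 kcal, +1.2 mg iron (running total 6.6 mg).
Filling greedily by iron-per-kcal is optimal for one linear limit, giving 6.6 mg.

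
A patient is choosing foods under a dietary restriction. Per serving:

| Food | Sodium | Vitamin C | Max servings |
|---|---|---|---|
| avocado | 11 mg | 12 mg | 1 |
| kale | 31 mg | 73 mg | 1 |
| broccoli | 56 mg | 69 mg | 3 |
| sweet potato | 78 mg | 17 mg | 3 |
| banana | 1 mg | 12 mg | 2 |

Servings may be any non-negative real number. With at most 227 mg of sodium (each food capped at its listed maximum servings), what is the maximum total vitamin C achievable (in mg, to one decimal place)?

Vitamin C per mg sodium: banana 12, kale 2.355, broccoli 1.232, avocado 1.091, sweet potato 0.2179.
Take 2 servings of banana: uses 2 mg sodium, +24.0 mg vitamin C (running total 24.0 mg).
Take 1 serving of kale: uses 31 mg sodium, +73.0 mg vitamin C (running total 97.0 mg).
Take 3 servings of broccoli: uses 168 mg sodium, +207.0 mg vitamin C (running total 304.0 mg).
Take 1 serving of avocado: uses 11 mg sodium, +12.0 mg vitamin C (running total 316.0 mg).
Take 0.1923 servings of sweet potato: uses 15 mg sodium, +3.3 mg vitamin C (running total 319.3 mg).
Greedy by best ratio exhausts the sodium allowance optimally: 319.3 mg.

319.3 mg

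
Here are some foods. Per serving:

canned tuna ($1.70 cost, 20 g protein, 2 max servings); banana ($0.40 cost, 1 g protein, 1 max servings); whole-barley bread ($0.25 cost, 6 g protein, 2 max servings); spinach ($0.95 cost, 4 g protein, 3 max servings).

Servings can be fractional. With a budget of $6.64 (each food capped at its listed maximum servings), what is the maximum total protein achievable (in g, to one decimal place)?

63.5 g

Protein per dollar: whole-barley bread 24, canned tuna 11.76, spinach 4.211, banana 2.5.
Take 2 servings of whole-barley bread: spends $0.50, +12.0 g protein (running total 12.0 g).
Take 2 servings of canned tuna: spends $3.40, +40.0 g protein (running total 52.0 g).
Take 2.884 servings of spinach: spends $2.74, +11.5 g protein (running total 63.5 g).
Filling greedily by protein-per-dollar is optimal for one linear limit, giving 63.5 g.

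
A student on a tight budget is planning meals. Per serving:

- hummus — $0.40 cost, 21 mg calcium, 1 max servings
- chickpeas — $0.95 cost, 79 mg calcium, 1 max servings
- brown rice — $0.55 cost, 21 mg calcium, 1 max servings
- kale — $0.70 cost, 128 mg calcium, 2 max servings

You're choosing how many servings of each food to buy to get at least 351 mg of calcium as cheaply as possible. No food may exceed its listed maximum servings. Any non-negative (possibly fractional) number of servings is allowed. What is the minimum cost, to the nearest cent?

$2.65

Cost per mg of calcium: kale $0.0055, chickpeas $0.0120, hummus $0.0190, brown rice $0.0262.
Take 2 servings of kale: +256.0 mg calcium for $1.40 (total $1.40, still need 95.0 mg).
Take 1 serving of chickpeas: +79.0 mg calcium for $0.95 (total $2.35, still need 16.0 mg).
Take 0.7619 servings of hummus: +16.0 mg calcium for $0.30 (total $2.65, still need 0.0 mg).
Greedy by cheapest-per-mg is optimal for a single linear constraint, so the minimum cost is $2.65.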